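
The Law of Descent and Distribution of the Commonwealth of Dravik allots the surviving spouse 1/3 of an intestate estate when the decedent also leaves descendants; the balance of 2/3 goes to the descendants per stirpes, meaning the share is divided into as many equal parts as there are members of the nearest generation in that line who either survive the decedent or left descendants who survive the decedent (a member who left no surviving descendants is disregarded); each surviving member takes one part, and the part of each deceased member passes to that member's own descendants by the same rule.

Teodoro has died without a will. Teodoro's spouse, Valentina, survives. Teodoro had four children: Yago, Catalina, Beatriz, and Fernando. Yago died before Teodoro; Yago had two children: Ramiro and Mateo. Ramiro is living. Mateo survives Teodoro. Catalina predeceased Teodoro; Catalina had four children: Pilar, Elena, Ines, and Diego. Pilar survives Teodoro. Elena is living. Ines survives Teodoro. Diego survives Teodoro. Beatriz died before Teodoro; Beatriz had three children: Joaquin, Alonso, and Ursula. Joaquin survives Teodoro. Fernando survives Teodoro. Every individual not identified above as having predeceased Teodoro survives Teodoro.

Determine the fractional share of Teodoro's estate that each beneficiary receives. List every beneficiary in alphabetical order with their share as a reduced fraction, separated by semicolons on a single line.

Alonso 1/18; Diego 1/24; Elena 1/24; Fernando 1/6; Ines 1/24; Joaquin 1/18; Mateo 1/12; Pilar 1/24; Ramiro 1/12; Ursula 1/18; Valentina 1/3

Valentina, as surviving spouse, takes 1/3.
The remaining 2/3 passes to Teodoro's descendants per stirpes.
The 2/3 is divided into 4 equal shares of 1/6 among Yago, Catalina, Beatriz, Fernando.
Yago predeceased; the 1/6 allotted to Yago's branch passes to Yago's issue by representation.
The 1/6 is divided into 2 equal shares of 1/12 among Ramiro, Mateo.
Ramiro is living and takes 1/12.
Mateo is living and takes 1/12.
Catalina predeceased; the 1/6 allotted to Catalina's branch passes to Catalina's issue by representation.
The 1/6 is divided into 4 equal shares of 1/24 among Pilar, Elena, Ines, Diego.
Pilar is living and takes 1/24.
Elena is living and takes 1/24.
Ines is living and takes 1/24.
Diego is living and takes 1/24.
Beatriz predeceased; the 1/6 allotted to Beatriz's branch passes to Beatriz's issue by representation.
The 1/6 is divided into 3 equal shares of 1/18 among Joaquin, Alonso, Ursula.
Joaquin is living and takes 1/18.
Alonso is living and takes 1/18.
Ursula is living and takes 1/18.
Fernando is living and takes 1/6.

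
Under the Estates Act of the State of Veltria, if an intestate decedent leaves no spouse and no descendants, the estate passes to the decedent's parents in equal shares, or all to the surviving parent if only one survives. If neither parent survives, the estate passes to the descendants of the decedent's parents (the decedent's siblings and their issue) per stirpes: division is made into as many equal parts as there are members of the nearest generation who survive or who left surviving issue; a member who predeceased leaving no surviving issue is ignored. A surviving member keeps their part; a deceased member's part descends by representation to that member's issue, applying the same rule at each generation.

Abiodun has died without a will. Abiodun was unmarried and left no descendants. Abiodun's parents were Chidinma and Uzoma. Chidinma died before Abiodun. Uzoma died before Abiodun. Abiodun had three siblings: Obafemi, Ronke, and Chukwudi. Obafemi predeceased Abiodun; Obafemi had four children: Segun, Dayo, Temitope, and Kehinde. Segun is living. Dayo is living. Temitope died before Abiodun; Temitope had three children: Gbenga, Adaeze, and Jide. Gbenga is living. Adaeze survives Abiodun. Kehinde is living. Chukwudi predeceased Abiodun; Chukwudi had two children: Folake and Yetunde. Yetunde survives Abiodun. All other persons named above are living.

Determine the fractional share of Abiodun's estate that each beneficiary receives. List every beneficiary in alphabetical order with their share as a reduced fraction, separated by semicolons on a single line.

Neither parent survives and there are no descendants, so the estate passes to Abiodun's siblings and their issue per stirpes.
The estate is divided into 3 equal shares of 1/3 among Obafemi, Ronke, Chukwudi.
Obafemi predeceased; the 1/3 allotted to Obafemi's branch passes to Obafemi's issue by representation.
The 1/3 is divided into 4 equal shares of 1/12 among Segun, Dayo, Temitope, Kehinde.
Segun is living and takes 1/12.
Dayo is living and takes 1/12.
Temitope predeceased; the 1/12 allotted to Temitope's branch passes to Temitope's issue by representation.
The 1/12 is divided into 3 equal shares of 1/36 among Gbenga, Adaeze, Jide.
Gbenga is living and takes 1/36.
Adaeze is living and takes 1/36.
Jide is living and takes 1/36.
Kehinde is living and takes 1/12.
Ronke is living and takes 1/3.
Chukwudi predeceased; the 1/3 allotted to Chukwudi's branch passes to Chukwudi's issue by representation.
The 1/3 is divided into 2 equal shares of 1/6 among Folake, Yetunde.
Folake is living and takes 1/6.
Yetunde is living and takes 1/6.

Adaeze 1/36; Dayo 1/12; Folake 1/6; Gbenga 1/36; Jide 1/36; Kehinde 1/12; Ronke 1/3; Segun 1/12; Yetunde 1/6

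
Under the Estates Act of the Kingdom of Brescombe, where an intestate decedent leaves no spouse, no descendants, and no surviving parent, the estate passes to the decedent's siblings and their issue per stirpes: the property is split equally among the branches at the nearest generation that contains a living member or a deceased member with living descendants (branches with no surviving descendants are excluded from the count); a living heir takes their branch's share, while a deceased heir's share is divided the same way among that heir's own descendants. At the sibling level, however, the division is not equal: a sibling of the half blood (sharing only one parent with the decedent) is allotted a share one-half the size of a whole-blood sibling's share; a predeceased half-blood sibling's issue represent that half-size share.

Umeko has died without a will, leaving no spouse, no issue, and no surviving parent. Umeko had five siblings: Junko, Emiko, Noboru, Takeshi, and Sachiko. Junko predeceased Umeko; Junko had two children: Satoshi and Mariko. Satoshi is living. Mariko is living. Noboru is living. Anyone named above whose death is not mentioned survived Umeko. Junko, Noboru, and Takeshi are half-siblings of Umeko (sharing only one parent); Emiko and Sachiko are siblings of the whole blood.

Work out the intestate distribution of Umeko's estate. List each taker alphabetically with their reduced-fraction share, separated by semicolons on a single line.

No spouse, descendants, or parent survives, so the estate passes to Umeko's siblings per stirpes.
Half-blood siblings count for one-half the weight of whole-blood siblings at the initial division.
Dividing 1 in proportion to weights (total weight 7/2): Junko (weight 1/2) → 1/7; Emiko (weight 1) → 2/7; Noboru (weight 1/2) → 1/7; Takeshi (weight 1/2) → 1/7; Sachiko (weight 1) → 2/7.
Junko predeceased; the 1/7 allotted to Junko's branch passes to Junko's issue by representation.
The 1/7 is divided into 2 equal shares of 1/14 among Satoshi, Mariko.
Satoshi is living and takes 1/14.
Mariko is living and takes 1/14.
Emiko is living and takes 2/7.
Noboru is living and takes 1/7.
Takeshi is living and takes 1/7.
Sachiko is living and takes 2/7.

Emiko 2/7; Mariko 1/14; Noboru 1/7; Sachiko 2/7; Satoshi 1/14; Takeshi 1/7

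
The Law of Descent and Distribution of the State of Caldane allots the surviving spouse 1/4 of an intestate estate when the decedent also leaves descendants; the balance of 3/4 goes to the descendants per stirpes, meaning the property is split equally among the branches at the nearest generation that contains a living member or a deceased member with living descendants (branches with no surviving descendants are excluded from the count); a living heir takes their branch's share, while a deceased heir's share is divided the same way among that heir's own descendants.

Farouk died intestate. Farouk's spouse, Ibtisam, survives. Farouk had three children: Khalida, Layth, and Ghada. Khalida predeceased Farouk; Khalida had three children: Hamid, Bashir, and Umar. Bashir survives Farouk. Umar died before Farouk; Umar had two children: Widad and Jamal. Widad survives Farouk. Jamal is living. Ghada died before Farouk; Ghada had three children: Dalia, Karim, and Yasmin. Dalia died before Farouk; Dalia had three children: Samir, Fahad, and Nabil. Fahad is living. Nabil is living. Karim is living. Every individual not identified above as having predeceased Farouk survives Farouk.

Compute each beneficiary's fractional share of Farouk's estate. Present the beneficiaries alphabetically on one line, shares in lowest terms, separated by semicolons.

Bashir 1/12; Fahad 1/36; Hamid 1/12; Ibtisam 1/4; Jamal 1/24; Karim 1/12; Layth 1/4; Nabil 1/36; Samir 1/36; Widad 1/24; Yasmin 1/12

Ibtisam, as surviving spouse, takes 1/4.
The remaining 3/4 passes to Farouk's descendants per stirpes.
The 3/4 is divided into 3 equal shares of 1/4 among Khalida, Layth, Ghada.
Khalida predeceased; the 1/4 allotted to Khalida's branch passes to Khalida's issue by representation.
The 1/4 is divided into 3 equal shares of 1/12 among Hamid, Bashir, Umar.
Hamid is living and takes 1/12.
Bashir is living and takes 1/12.
Umar predeceased; the 1/12 allotted to Umar's branch passes to Umar's issue by representation.
The 1/12 is divided into 2 equal shares of 1/24 among Widad, Jamal.
Widad is living and takes 1/24.
Jamal is living and takes 1/24.
Layth is living and takes 1/4.
Ghada predeceased; the 1/4 allotted to Ghada's branch passes to Ghada's issue by representation.
The 1/4 is divided into 3 equal shares of 1/12 among Dalia, Karim, Yasmin.
Dalia predeceased; the 1/12 allotted to Dalia's branch passes to Dalia's issue by representation.
The 1/12 is divided into 3 equal shares of 1/36 among Samir, Fahad, Nabil.
Samir is living and takes 1/36.
Fahad is living and takes 1/36.
Nabil is living and takes 1/36.
Karim is living and takes 1/12.
Yasmin is living and takes 1/12.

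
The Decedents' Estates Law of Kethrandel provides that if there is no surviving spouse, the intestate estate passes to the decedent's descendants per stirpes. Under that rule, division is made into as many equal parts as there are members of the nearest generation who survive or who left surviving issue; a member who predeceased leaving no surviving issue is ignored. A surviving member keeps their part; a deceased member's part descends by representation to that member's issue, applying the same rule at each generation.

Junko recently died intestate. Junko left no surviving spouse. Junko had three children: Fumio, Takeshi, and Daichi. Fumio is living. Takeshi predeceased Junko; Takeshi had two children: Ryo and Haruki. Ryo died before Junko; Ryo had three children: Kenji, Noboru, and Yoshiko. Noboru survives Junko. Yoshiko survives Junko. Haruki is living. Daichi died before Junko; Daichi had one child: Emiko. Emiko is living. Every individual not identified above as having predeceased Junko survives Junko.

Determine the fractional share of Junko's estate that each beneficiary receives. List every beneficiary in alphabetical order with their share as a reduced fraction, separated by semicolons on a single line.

There is no surviving spouse, so the entire estate passes to Junko's descendants per stirpes.
The estate is divided into 3 equal shares of 1/3 among Fumio, Takeshi, Daichi.
Fumio is living and takes 1/3.
Takeshi predeceased; the 1/3 allotted to Takeshi's branch passes to Takeshi's issue by representation.
The 1/3 is divided into 2 equal shares of 1/6 among Ryo, Haruki.
Ryo predeceased; the 1/6 allotted to Ryo's branch passes to Ryo's issue by representation.
The 1/6 is divided into 3 equal shares of 1/18 among Kenji, Noboru, Yoshiko.
Kenji is living and takes 1/18.
Noboru is living and takes 1/18.
Yoshiko is living and takes 1/18.
Haruki is living and takes 1/6.
Daichi predeceased; the 1/3 allotted to Daichi's branch passes to Daichi's issue by representation.
Emiko is the sole taker at this level and receives the full 1/3.

Emiko 1/3; Fumio 1/3; Haruki 1/6; Kenji 1/18; Noboru 1/18; Yoshiko 1/18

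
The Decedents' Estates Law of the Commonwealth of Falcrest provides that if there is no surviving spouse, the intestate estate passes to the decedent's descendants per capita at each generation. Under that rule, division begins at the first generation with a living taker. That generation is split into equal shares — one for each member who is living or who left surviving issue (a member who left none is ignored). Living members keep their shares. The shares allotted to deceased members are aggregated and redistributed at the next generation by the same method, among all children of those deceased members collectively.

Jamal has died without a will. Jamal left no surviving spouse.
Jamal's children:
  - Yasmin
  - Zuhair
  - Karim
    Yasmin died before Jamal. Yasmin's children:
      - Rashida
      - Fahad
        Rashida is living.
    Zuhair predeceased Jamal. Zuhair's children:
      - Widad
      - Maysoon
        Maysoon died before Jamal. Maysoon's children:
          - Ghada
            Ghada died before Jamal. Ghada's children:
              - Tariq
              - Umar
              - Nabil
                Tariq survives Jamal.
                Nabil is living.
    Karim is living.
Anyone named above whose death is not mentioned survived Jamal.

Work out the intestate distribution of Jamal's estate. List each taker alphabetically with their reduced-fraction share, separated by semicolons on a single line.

Fahad 1/6; Karim 1/3; Nabil 1/18; Rashida 1/6; Tariq 1/18; Umar 1/18; Widad 1/6

There is no surviving spouse, so the entire estate passes to Jamal's descendants per capita at each generation.
At generation 1 (Yasmin, Zuhair, Karim) there are 3 shares of (1)/3 = 1/3 each.
Living: Karim — each takes 1/3.
Deceased: Yasmin and Zuhair. Their combined 2/3 is pooled and carried to generation 2.
At generation 2 (Rashida, Fahad, Widad, Maysoon) there are 4 shares of (2/3)/4 = 1/6 each.
Living: Rashida, Fahad, and Widad — each takes 1/6.
Deceased: Maysoon. That 1/6 share is carried to generation 3.
At generation 3 (Ghada) there are 1 shares of (1/6)/1 = 1/6 each.
Deceased: Ghada. That 1/6 share is carried to generation 4.
At generation 4 (Tariq, Umar, Nabil) there are 3 shares of (1/6)/3 = 1/18 each.
Living: Tariq, Umar, and Nabil — each takes 1/18.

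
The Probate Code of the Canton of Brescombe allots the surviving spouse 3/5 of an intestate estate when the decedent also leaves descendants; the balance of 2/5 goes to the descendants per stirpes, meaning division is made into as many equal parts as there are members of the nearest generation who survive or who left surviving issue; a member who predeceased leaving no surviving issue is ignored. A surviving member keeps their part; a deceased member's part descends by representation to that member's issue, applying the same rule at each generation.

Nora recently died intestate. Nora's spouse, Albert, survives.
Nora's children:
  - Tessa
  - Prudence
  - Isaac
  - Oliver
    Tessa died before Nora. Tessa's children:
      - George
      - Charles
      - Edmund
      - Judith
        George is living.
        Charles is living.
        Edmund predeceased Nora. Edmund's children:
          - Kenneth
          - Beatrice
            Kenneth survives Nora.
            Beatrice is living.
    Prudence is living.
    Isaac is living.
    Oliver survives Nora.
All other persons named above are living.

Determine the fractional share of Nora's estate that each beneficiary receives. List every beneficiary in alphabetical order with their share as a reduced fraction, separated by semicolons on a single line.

Albert, as surviving spouse, takes 3/5.
The remaining 2/5 passes to Nora's descendants per stirpes.
The 2/5 is divided into 4 equal shares of 1/10 among Tessa, Prudence, Isaac, Oliver.
Tessa predeceased; the 1/10 allotted to Tessa's branch passes to Tessa's issue by representation.
The 1/10 is divided into 4 equal shares of 1/40 among George, Charles, Edmund, Judith.
George is living and takes 1/40.
Charles is living and takes 1/40.
Edmund predeceased; the 1/40 allotted to Edmund's branch passes to Edmund's issue by representation.
The 1/40 is divided into 2 equal shares of 1/80 among Kenneth, Beatrice.
Kenneth is living and takes 1/80.
Beatrice is living and takes 1/80.
Judith is living and takes 1/40.
Prudence is living and takes 1/10.
Isaac is living and takes 1/10.
Oliver is living and takes 1/10.

Albert 3/5; Beatrice 1/80; Charles 1/40; George 1/40; Isaac 1/10; Judith 1/40; Kenneth 1/80; Oliver 1/10; Prudence 1/10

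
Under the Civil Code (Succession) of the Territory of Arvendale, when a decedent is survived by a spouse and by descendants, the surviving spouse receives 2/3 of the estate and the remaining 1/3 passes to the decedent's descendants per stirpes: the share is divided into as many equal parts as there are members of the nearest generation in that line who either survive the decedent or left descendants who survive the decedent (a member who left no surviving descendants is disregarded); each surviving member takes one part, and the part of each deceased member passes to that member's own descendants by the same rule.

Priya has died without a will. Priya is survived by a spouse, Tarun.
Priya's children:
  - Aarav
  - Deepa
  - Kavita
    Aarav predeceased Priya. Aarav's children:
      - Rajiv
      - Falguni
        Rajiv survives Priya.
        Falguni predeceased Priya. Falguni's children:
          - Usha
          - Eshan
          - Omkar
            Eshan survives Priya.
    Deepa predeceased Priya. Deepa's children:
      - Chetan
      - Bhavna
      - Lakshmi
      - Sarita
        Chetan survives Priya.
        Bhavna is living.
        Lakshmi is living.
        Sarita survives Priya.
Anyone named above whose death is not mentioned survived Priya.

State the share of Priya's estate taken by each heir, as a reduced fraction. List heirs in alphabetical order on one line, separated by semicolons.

Tarun, as surviving spouse, takes 2/3.
The remaining 1/3 passes to Priya's descendants per stirpes.
The 1/3 is divided into 3 equal shares of 1/9 among Aarav, Deepa, Kavita.
Aarav predeceased; the 1/9 allotted to Aarav's branch passes to Aarav's issue by representation.
The 1/9 is divided into 2 equal shares of 1/18 among Rajiv, Falguni.
Rajiv is living and takes 1/18.
Falguni predeceased; the 1/18 allotted to Falguni's branch passes to Falguni's issue by representation.
The 1/18 is divided into 3 equal shares of 1/54 among Usha, Eshan, Omkar.
Usha is living and takes 1/54.
Eshan is living and takes 1/54.
Omkar is living and takes 1/54.
Deepa predeceased; the 1/9 allotted to Deepa's branch passes to Deepa's issue by representation.
The 1/9 is divided into 4 equal shares of 1/36 among Chetan, Bhavna, Lakshmi, Sarita.
Chetan is living and takes 1/36.
Bhavna is living and takes 1/36.
Lakshmi is living and takes 1/36.
Sarita is living and takes 1/36.
Kavita is living and takes 1/9.

Bhavna 1/36; Chetan 1/36; Eshan 1/54; Kavita 1/9; Lakshmi 1/36; Omkar 1/54; Rajiv 1/18; Sarita 1/36; Tarun 2/3; Usha 1/54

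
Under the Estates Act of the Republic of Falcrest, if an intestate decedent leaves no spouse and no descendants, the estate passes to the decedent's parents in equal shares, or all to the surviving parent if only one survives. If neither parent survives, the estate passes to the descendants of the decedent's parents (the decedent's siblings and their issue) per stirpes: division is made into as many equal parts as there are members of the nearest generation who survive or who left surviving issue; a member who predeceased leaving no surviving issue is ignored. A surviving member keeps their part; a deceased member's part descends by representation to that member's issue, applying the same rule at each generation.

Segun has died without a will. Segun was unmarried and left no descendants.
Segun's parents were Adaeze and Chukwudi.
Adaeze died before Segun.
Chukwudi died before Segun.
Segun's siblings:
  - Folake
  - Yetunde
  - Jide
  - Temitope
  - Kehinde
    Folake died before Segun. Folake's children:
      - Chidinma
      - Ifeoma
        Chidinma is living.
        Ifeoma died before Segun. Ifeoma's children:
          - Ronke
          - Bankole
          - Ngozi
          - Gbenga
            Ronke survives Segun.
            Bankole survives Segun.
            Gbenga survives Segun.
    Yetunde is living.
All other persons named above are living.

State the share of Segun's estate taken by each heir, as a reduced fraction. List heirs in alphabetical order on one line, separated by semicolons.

Neither parent survives and there are no descendants, so the estate passes to Segun's siblings and their issue per stirpes.
The estate is divided into 5 equal shares of 1/5 among Folake, Yetunde, Jide, Temitope, Kehinde.
Folake predeceased; the 1/5 allotted to Folake's branch passes to Folake's issue by representation.
The 1/5 is divided into 2 equal shares of 1/10 among Chidinma, Ifeoma.
Chidinma is living and takes 1/10.
Ifeoma predeceased; the 1/10 allotted to Ifeoma's branch passes to Ifeoma's issue by representation.
The 1/10 is divided into 4 equal shares of 1/40 among Ronke, Bankole, Ngozi, Gbenga.
Ronke is living and takes 1/40.
Bankole is living and takes 1/40.
Ngozi is living and takes 1/40.
Gbenga is living and takes 1/40.
Yetunde is living and takes 1/5.
Jide is living and takes 1/5.
Temitope is living and takes 1/5.
Kehinde is living and takes 1/5.

Bankole 1/40; Chidinma 1/10; Gbenga 1/40; Jide 1/5; Kehinde 1/5; Ngozi 1/40; Ronke 1/40; Temitope 1/5; Yetunde 1/5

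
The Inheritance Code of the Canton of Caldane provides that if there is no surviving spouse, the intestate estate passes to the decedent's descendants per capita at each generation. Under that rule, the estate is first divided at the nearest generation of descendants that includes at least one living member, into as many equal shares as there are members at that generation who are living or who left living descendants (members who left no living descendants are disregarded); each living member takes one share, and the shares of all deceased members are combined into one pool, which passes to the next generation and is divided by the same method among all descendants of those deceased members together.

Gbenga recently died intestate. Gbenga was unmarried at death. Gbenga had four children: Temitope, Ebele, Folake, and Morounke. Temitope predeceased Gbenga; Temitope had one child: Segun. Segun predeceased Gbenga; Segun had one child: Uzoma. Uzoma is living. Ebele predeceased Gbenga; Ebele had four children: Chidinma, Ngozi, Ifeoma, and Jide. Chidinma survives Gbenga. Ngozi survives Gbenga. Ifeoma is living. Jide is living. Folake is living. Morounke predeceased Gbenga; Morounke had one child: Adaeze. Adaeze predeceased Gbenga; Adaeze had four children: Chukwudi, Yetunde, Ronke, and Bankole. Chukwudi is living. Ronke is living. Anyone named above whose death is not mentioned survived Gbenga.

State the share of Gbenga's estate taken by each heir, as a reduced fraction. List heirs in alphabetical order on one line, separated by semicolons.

Bankole 1/20; Chidinma 1/8; Chukwudi 1/20; Folake 1/4; Ifeoma 1/8; Jide 1/8; Ngozi 1/8; Ronke 1/20; Uzoma 1/20; Yetunde 1/20

There is no surviving spouse, so the entire estate passes to Gbenga's descendants per capita at each generation.
At generation 1 (Temitope, Ebele, Folake, Morounke) there are 4 shares of (1)/4 = 1/4 each.
Living: Folake — each takes 1/4.
Deceased: Temitope, Ebele, and Morounke. Their combined 3/4 is pooled and carried to generation 2.
At generation 2 (Segun, Chidinma, Ngozi, Ifeoma, Jide, Adaeze) there are 6 shares of (3/4)/6 = 1/8 each.
Living: Chidinma, Ngozi, Ifeoma, and Jide — each takes 1/8.
Deceased: Segun and Adaeze. Their combined 1/4 is pooled and carried to generation 3.
At generation 3 (Uzoma, Chukwudi, Yetunde, Ronke, Bankole) there are 5 shares of (1/4)/5 = 1/20 each.
Living: Uzoma, Chukwudi, Yetunde, Ronke, and Bankole — each takes 1/20.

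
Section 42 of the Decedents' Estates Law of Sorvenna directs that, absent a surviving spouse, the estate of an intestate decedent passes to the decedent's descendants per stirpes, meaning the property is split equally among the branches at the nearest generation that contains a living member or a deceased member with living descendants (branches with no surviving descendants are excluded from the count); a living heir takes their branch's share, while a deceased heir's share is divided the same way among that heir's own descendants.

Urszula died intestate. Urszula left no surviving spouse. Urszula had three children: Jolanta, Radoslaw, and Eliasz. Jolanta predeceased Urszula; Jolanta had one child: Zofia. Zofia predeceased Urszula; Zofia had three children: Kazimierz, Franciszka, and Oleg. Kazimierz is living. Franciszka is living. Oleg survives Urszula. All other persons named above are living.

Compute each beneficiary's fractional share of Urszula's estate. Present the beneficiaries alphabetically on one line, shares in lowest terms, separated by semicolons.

Eliasz 1/3; Franciszka 1/9; Kazimierz 1/9; Oleg 1/9; Radoslaw 1/3

There is no surviving spouse, so the entire estate passes to Urszula's descendants per stirpes.
The estate is divided into 3 equal shares of 1/3 among Jolanta, Radoslaw, Eliasz.
Jolanta predeceased; the 1/3 allotted to Jolanta's branch passes to Jolanta's issue by representation.
Zofia's line is the sole branch at this level, so the full 1/3 passes to Zofia's issue by representation.
The 1/3 is divided into 3 equal shares of 1/9 among Kazimierz, Franciszka, Oleg.
Kazimierz is living and takes 1/9.
Franciszka is living and takes 1/9.
Oleg is living and takes 1/9.
Radoslaw is living and takes 1/3.
Eliasz is living and takes 1/3.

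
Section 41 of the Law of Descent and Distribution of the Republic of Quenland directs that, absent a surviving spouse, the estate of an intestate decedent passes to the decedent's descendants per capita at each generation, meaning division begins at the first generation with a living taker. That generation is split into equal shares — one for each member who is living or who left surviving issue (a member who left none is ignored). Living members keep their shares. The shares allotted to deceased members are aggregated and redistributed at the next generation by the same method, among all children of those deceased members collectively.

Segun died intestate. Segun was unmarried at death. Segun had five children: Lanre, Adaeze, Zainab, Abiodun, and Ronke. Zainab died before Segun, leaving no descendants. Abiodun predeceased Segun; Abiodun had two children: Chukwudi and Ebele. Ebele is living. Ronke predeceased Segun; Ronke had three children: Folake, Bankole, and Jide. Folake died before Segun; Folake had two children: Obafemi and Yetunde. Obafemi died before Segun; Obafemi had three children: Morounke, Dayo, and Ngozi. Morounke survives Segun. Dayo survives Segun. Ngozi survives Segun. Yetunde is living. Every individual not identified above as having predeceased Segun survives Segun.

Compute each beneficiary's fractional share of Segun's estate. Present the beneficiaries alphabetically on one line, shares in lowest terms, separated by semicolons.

There is no surviving spouse, so the entire estate passes to Segun's descendants per capita at each generation.
At generation 1 (Lanre, Adaeze, Abiodun, Ronke) there are 4 shares of (1)/4 = 1/4 each.
Living: Lanre and Adaeze — each takes 1/4.
Deceased: Abiodun and Ronke. Their combined 1/2 is pooled and carried to generation 2.
At generation 2 (Chukwudi, Ebele, Folake, Bankole, Jide) there are 5 shares of (1/2)/5 = 1/10 each.
Living: Chukwudi, Ebele, Bankole, and Jide — each takes 1/10.
Deceased: Folake. That 1/10 share is carried to generation 3.
At generation 3 (Obafemi, Yetunde) there are 2 shares of (1/10)/2 = 1/20 each.
Living: Yetunde — each takes 1/20.
Deceased: Obafemi. That 1/20 share is carried to generation 4.
At generation 4 (Morounke, Dayo, Ngozi) there are 3 shares of (1/20)/3 = 1/60 each.
Living: Morounke, Dayo, and Ngozi — each takes 1/60.

Adaeze 1/4; Bankole 1/10; Chukwudi 1/10; Dayo 1/60; Ebele 1/10; Jide 1/10; Lanre 1/4; Morounke 1/60; Ngozi 1/60; Yetunde 1/20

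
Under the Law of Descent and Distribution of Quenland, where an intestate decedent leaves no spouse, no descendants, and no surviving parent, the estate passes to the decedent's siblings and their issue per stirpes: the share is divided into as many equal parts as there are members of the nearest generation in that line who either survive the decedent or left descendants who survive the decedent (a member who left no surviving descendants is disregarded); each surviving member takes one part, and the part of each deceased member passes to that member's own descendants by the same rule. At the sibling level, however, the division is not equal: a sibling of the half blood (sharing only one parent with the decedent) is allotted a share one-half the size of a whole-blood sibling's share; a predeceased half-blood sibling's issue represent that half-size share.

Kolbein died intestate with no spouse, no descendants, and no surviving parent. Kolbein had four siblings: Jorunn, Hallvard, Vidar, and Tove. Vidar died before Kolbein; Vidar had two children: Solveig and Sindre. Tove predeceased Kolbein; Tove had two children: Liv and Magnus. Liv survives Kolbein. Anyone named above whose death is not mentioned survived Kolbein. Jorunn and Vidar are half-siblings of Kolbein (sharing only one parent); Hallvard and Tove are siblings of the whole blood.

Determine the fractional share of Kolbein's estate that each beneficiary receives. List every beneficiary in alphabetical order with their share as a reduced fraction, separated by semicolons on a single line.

No spouse, descendants, or parent survives, so the estate passes to Kolbein's siblings per stirpes.
Half-blood siblings count for one-half the weight of whole-blood siblings at the initial division.
Dividing 1 in proportion to weights (total weight 3): Jorunn (weight 1/2) → 1/6; Hallvard (weight 1) → 1/3; Vidar (weight 1/2) → 1/6; Tove (weight 1) → 1/3.
Jorunn is living and takes 1/6.
Hallvard is living and takes 1/3.
Vidar predeceased; the 1/6 allotted to Vidar's branch passes to Vidar's issue by representation.
The 1/6 is divided into 2 equal shares of 1/12 among Solveig, Sindre.
Solveig is living and takes 1/12.
Sindre is living and takes 1/12.
Tove predeceased; the 1/3 allotted to Tove's branch passes to Tove's issue by representation.
The 1/3 is divided into 2 equal shares of 1/6 among Liv, Magnus.
Liv is living and takes 1/6.
Magnus is living and takes 1/6.

Hallvard 1/3; Jorunn 1/6; Liv 1/6; Magnus 1/6; Sindre 1/12; Solveig 1/12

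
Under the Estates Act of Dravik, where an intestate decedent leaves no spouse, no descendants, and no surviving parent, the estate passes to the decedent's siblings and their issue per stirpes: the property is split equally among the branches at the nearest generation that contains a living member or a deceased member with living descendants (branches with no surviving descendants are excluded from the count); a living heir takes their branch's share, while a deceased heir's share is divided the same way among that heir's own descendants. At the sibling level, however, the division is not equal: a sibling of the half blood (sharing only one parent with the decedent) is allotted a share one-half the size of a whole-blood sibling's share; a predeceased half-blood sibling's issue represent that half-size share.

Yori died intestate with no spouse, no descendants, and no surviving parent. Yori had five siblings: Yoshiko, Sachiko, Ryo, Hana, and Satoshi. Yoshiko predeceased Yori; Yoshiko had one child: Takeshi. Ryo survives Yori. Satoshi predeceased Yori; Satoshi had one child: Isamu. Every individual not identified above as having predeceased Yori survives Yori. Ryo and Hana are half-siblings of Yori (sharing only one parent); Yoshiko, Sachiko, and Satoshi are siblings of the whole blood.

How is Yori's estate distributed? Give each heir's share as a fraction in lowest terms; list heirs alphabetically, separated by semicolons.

No spouse, descendants, or parent survives, so the estate passes to Yori's siblings per stirpes.
Half-blood siblings count for one-half the weight of whole-blood siblings at the initial division.
Dividing 1 in proportion to weights (total weight 4): Yoshiko (weight 1) → 1/4; Sachiko (weight 1) → 1/4; Ryo (weight 1/2) → 1/8; Hana (weight 1/2) → 1/8; Satoshi (weight 1) → 1/4.
Yoshiko predeceased; the 1/4 allotted to Yoshiko's branch passes to Yoshiko's issue by representation.
Takeshi is the sole taker at this level and receives the full 1/4.
Sachiko is living and takes 1/4.
Ryo is living and takes 1/8.
Hana is living and takes 1/8.
Satoshi predeceased; the 1/4 allotted to Satoshi's branch passes to Satoshi's issue by representation.
Isamu is the sole taker at this level and receives the full 1/4.

Hana 1/8; Isamu 1/4; Ryo 1/8; Sachiko 1/4; Takeshi 1/4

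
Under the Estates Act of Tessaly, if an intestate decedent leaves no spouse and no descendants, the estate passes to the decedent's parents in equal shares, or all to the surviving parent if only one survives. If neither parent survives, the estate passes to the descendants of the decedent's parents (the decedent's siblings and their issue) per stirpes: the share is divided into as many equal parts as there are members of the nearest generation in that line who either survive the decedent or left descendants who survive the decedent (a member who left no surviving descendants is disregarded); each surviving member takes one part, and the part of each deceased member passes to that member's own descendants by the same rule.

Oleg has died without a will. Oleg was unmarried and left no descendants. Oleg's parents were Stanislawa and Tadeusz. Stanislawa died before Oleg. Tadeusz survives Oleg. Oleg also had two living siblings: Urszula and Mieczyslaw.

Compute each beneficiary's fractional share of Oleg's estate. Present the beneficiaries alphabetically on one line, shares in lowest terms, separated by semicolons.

Tadeusz 1

Only one parent, Tadeusz, survives, so Tadeusz takes the entire estate. The siblings take nothing because a surviving parent has priority.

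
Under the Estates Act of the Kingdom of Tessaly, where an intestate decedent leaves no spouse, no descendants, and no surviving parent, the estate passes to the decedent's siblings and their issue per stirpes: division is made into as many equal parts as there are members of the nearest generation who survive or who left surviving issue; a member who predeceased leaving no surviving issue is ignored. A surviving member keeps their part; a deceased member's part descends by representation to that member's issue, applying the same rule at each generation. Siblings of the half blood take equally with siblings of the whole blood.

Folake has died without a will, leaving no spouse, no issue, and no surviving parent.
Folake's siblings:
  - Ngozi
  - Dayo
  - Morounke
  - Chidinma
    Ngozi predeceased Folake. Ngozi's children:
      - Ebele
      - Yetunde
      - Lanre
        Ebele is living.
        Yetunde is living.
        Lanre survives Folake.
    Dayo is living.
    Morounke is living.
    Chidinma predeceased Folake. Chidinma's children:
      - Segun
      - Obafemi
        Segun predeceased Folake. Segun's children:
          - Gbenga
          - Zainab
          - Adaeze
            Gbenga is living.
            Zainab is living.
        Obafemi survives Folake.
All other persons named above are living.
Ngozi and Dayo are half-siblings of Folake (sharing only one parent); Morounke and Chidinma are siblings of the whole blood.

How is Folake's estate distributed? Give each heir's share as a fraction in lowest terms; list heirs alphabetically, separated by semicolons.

No spouse, descendants, or parent survives, so the estate passes to Folake's siblings per stirpes.
Half-blood and whole-blood siblings take equally under the stated rule.
The estate is divided into 4 equal shares of 1/4 among Ngozi, Dayo, Morounke, Chidinma.
Ngozi predeceased; the 1/4 allotted to Ngozi's branch passes to Ngozi's issue by representation.
The 1/4 is divided into 3 equal shares of 1/12 among Ebele, Yetunde, Lanre.
Ebele is living and takes 1/12.
Yetunde is living and takes 1/12.
Lanre is living and takes 1/12.
Dayo is living and takes 1/4.
Morounke is living and takes 1/4.
Chidinma predeceased; the 1/4 allotted to Chidinma's branch passes to Chidinma's issue by representation.
The 1/4 is divided into 2 equal shares of 1/8 among Segun, Obafemi.
Segun predeceased; the 1/8 allotted to Segun's branch passes to Segun's issue by representation.
The 1/8 is divided into 3 equal shares of 1/24 among Gbenga, Zainab, Adaeze.
Gbenga is living and takes 1/24.
Zainab is living and takes 1/24.
Adaeze is living and takes 1/24.
Obafemi is living and takes 1/8.

Adaeze 1/24; Dayo 1/4; Ebele 1/12; Gbenga 1/24; Lanre 1/12; Morounke 1/4; Obafemi 1/8; Yetunde 1/12; Zainab 1/24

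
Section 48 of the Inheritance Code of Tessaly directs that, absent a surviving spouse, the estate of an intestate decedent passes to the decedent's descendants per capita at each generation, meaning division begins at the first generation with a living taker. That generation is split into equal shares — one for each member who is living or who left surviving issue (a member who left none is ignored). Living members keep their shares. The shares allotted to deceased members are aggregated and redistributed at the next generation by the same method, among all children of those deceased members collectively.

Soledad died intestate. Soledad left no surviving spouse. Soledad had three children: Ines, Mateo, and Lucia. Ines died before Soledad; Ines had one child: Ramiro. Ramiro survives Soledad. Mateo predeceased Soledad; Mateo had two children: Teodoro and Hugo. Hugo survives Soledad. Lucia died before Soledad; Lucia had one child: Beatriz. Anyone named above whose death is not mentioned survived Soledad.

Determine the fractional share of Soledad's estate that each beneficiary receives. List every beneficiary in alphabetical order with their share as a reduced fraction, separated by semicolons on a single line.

There is no surviving spouse, so the entire estate passes to Soledad's descendants per capita at each generation.
No one at generation 1 (Ines, Mateo, Lucia) is living; moving to the next generation.
At generation 2 (Ramiro, Teodoro, Hugo, Beatriz) there are 4 shares of (1)/4 = 1/4 each.
Living: Ramiro, Teodoro, Hugo, and Beatriz — each takes 1/4.

Beatriz 1/4; Hugo 1/4; Ramiro 1/4; Teodoro 1/4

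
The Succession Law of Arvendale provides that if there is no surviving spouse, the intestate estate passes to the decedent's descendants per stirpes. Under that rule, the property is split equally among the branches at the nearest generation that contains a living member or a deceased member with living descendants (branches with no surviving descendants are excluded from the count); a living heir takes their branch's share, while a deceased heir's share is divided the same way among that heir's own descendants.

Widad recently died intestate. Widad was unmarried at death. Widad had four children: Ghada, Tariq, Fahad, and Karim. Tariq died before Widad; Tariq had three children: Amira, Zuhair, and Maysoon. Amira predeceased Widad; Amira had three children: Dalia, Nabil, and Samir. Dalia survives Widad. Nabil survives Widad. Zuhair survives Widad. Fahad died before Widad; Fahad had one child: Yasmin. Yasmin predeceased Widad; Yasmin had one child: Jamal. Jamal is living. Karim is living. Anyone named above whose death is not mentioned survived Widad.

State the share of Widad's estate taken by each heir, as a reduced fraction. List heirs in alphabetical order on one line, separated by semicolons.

Dalia 1/36; Ghada 1/4; Jamal 1/4; Karim 1/4; Maysoon 1/12; Nabil 1/36; Samir 1/36; Zuhair 1/12

There is no surviving spouse, so the entire estate passes to Widad's descendants per stirpes.
The estate is divided into 4 equal shares of 1/4 among Ghada, Tariq, Fahad, Karim.
Ghada is living and takes 1/4.
Tariq predeceased; the 1/4 allotted to Tariq's branch passes to Tariq's issue by representation.
The 1/4 is divided into 3 equal shares of 1/12 among Amira, Zuhair, Maysoon.
Amira predeceased; the 1/12 allotted to Amira's branch passes to Amira's issue by representation.
The 1/12 is divided into 3 equal shares of 1/36 among Dalia, Nabil, Samir.
Dalia is living and takes 1/36.
Nabil is living and takes 1/36.
Samir is living and takes 1/36.
Zuhair is living and takes 1/12.
Maysoon is living and takes 1/12.
Fahad predeceased; the 1/4 allotted to Fahad's branch passes to Fahad's issue by representation.
Yasmin's line is the sole branch at this level, so the full 1/4 passes to Yasmin's issue by representation.
Jamal is the sole taker at this level and receives the full 1/4.
Karim is living and takes 1/4.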